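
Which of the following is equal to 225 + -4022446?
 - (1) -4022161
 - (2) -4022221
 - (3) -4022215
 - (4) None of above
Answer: 2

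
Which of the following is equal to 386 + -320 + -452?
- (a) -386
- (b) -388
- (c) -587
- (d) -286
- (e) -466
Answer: a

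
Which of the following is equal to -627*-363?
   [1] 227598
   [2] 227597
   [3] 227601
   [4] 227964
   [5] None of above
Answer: 3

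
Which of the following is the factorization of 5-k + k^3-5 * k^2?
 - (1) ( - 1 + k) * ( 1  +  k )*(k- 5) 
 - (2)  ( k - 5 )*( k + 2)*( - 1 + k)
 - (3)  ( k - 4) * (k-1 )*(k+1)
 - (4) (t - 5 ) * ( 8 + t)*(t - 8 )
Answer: 1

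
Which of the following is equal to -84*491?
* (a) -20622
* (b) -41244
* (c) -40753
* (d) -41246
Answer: b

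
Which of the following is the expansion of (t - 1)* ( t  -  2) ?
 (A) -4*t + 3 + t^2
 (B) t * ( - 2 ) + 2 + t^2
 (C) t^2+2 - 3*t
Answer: C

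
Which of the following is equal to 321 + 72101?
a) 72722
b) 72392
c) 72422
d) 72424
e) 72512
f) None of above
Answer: c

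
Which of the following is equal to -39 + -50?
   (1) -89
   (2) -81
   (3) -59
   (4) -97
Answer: 1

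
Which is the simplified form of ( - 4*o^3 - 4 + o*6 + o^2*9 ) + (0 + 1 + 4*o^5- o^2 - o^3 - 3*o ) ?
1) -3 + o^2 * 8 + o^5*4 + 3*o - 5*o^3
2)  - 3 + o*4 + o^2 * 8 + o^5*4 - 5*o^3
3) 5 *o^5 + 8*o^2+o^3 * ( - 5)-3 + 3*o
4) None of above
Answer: 1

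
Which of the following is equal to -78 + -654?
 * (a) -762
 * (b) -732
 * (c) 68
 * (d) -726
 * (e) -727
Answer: b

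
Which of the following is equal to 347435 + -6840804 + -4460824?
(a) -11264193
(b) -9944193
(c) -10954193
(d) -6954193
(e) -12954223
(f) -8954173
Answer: c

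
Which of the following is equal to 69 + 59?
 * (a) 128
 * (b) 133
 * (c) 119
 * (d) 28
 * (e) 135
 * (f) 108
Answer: a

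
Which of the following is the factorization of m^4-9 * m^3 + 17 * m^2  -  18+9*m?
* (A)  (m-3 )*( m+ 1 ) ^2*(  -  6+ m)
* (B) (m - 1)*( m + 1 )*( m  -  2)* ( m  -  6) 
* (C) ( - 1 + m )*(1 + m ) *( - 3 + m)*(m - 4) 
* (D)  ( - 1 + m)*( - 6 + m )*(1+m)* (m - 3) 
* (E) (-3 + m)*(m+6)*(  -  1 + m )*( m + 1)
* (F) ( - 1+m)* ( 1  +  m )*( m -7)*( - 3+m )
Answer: D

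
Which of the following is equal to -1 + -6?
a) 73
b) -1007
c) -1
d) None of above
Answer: d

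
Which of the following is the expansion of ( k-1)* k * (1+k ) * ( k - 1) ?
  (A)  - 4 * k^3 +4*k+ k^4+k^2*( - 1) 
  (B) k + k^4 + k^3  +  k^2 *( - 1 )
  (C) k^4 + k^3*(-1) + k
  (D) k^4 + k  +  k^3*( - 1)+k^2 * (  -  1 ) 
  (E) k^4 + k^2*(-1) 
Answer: D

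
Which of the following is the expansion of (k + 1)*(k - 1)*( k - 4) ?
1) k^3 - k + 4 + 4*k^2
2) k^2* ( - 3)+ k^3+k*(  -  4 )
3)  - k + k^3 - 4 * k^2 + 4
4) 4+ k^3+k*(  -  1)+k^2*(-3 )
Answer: 3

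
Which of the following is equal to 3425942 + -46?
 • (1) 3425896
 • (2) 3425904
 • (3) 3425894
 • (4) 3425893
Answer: 1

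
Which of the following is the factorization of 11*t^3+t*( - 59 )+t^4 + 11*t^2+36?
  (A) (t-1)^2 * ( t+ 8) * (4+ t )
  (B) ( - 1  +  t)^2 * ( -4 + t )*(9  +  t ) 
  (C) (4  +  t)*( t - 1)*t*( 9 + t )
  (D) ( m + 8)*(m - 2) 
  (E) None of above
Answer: E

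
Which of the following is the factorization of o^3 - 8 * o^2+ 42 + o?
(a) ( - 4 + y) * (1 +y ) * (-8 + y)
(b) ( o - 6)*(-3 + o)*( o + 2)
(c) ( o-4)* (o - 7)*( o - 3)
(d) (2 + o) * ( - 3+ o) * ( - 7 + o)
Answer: d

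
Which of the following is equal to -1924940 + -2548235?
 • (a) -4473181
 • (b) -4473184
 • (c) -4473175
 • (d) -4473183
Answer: c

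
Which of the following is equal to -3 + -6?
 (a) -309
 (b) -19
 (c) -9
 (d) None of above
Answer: c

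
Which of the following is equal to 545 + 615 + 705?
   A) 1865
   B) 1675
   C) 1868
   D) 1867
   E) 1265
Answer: A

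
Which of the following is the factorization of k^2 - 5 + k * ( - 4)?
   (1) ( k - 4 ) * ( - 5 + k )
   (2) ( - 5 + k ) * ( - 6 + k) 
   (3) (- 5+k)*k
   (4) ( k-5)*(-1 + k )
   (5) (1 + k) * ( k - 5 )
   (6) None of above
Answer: 5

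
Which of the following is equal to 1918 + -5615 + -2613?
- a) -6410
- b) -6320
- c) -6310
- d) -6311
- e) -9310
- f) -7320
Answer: c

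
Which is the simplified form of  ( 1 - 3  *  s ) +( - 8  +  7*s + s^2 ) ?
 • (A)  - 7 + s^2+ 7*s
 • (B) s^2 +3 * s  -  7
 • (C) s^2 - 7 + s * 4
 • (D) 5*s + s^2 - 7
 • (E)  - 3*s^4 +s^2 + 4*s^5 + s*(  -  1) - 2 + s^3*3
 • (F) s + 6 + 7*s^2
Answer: C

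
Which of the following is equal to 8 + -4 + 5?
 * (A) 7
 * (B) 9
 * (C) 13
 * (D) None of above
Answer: B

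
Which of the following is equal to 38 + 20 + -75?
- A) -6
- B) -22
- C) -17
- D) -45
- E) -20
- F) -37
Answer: C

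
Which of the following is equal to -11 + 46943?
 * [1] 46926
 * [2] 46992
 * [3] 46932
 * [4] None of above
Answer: 3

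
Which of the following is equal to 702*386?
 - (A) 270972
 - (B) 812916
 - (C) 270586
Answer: A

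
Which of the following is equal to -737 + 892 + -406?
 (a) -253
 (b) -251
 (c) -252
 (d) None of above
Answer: b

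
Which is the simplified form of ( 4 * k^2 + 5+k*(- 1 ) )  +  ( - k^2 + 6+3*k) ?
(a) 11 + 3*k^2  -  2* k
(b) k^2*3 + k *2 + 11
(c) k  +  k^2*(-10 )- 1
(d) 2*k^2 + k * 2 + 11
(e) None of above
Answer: b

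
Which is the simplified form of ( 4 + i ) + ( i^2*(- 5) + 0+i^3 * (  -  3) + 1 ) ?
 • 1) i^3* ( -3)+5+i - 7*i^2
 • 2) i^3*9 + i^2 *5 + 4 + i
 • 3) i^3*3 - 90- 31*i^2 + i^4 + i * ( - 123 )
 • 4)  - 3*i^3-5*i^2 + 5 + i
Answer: 4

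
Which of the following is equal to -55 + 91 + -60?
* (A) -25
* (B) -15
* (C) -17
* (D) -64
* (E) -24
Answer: E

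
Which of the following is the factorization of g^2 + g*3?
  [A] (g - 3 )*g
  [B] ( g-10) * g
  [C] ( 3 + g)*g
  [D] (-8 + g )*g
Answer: C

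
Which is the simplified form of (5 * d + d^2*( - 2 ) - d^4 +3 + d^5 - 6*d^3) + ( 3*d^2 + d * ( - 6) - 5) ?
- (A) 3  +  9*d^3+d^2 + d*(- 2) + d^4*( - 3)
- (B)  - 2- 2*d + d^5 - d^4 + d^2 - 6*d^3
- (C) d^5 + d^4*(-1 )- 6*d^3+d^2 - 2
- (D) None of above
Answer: D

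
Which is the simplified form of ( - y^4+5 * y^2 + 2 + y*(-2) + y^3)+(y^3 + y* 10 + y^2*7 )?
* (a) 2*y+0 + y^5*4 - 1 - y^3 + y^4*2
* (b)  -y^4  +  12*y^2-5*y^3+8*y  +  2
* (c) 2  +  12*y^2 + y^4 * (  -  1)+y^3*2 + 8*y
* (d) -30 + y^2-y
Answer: c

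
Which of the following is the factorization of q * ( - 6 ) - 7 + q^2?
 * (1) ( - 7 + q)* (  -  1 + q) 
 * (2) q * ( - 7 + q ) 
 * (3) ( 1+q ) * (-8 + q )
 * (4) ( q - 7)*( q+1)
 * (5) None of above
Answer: 4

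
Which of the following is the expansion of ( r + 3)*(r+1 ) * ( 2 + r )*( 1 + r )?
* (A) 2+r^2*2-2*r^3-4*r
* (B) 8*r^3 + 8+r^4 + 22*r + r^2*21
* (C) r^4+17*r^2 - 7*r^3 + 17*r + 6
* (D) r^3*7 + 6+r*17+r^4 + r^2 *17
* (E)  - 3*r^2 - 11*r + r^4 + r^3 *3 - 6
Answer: D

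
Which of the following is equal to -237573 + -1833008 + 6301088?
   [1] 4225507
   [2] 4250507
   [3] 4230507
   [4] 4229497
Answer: 3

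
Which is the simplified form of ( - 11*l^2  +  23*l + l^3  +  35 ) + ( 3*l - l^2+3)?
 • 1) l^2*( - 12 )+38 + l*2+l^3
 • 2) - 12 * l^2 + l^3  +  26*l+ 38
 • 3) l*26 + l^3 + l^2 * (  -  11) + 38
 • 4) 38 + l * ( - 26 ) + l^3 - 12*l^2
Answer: 2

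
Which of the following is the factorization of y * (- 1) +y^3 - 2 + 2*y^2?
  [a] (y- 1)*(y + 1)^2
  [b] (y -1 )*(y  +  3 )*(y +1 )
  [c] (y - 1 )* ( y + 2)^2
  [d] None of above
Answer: d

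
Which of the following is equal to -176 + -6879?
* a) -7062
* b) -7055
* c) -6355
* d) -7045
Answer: b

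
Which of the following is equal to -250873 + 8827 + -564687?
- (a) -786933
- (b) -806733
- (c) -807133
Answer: b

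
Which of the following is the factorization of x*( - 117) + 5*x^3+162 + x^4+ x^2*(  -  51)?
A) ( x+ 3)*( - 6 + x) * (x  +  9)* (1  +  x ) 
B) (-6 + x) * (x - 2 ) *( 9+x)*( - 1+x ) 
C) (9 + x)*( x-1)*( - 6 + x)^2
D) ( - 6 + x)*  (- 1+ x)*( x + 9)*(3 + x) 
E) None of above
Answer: D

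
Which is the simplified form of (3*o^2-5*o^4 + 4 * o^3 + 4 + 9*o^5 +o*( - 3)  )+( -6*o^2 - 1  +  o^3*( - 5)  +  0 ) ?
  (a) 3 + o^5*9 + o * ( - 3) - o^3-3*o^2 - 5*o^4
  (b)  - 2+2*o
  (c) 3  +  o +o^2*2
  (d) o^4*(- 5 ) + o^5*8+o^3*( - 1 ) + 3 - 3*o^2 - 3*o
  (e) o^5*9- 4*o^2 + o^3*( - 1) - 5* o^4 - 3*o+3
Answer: a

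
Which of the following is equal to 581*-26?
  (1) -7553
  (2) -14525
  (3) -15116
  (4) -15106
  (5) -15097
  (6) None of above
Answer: 4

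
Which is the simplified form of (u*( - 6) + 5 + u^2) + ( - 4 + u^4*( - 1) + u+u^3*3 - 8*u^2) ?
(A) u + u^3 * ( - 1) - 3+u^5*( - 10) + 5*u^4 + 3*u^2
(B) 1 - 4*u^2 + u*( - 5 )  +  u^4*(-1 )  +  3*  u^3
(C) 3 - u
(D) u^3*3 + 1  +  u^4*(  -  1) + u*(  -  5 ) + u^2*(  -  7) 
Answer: D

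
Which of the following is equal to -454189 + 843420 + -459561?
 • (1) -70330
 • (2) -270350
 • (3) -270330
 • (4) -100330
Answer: 1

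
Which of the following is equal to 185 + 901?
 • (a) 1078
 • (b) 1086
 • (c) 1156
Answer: b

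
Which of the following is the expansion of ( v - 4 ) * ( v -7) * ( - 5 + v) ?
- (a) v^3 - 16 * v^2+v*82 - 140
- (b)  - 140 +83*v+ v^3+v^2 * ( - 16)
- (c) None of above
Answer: b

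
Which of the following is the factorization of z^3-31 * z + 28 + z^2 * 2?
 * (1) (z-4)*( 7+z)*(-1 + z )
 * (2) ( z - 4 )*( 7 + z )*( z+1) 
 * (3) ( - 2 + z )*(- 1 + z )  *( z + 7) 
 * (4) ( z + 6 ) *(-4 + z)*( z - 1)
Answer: 1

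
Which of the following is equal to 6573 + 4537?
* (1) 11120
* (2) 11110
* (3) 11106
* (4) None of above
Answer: 2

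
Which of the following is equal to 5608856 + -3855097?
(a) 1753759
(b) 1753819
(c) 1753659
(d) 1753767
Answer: a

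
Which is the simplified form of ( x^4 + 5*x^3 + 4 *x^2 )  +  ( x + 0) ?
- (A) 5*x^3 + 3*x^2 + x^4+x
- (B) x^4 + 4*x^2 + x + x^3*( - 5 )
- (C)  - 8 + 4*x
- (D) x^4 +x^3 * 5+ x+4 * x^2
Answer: D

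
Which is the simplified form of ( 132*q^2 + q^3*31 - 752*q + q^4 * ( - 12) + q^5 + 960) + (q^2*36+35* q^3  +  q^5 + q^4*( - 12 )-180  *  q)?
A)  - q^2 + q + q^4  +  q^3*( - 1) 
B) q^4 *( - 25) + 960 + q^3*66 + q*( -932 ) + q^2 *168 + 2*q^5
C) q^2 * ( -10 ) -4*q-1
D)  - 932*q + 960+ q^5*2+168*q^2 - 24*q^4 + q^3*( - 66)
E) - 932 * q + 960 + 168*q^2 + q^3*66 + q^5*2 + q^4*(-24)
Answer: E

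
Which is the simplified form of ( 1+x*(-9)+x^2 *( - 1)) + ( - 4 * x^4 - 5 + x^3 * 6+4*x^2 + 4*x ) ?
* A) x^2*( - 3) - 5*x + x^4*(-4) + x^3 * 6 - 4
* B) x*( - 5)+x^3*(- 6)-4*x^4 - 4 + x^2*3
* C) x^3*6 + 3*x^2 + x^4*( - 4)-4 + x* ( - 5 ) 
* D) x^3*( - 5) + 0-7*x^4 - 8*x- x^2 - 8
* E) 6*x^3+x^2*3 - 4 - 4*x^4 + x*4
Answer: C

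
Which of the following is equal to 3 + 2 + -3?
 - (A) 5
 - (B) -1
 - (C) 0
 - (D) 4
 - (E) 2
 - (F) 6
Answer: E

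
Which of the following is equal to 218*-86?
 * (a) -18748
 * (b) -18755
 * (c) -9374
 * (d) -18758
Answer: a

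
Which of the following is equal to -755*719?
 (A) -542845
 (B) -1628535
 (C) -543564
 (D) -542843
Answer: A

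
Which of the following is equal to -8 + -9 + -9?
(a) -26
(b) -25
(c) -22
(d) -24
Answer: a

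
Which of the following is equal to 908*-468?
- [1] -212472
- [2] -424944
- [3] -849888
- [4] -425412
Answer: 2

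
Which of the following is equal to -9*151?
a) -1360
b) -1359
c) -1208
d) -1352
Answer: b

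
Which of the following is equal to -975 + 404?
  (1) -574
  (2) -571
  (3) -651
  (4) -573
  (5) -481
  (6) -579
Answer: 2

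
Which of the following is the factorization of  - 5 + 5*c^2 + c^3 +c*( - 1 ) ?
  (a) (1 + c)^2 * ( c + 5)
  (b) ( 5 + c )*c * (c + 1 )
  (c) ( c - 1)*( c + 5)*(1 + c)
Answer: c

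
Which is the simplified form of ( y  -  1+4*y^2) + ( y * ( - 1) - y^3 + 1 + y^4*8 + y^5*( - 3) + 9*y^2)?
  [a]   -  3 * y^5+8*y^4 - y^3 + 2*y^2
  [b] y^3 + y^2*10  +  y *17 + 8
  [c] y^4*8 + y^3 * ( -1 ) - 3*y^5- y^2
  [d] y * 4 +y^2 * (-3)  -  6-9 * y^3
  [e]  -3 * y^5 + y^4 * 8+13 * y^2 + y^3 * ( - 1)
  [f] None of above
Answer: e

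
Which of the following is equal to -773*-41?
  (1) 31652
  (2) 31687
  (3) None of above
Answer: 3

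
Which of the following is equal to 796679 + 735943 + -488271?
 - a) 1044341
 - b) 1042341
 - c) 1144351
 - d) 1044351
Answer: d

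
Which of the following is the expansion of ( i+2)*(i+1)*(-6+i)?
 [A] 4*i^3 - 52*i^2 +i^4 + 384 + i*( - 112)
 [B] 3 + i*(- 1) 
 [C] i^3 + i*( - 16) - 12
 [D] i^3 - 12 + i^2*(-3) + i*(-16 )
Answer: D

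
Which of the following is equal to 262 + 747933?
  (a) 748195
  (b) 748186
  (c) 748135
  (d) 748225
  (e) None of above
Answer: a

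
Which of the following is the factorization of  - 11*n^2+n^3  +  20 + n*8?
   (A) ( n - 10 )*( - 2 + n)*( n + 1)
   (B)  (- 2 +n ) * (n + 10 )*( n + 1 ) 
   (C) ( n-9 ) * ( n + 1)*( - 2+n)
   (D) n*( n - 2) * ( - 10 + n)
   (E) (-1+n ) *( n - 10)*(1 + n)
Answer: A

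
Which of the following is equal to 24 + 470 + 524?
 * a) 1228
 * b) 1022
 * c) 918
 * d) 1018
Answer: d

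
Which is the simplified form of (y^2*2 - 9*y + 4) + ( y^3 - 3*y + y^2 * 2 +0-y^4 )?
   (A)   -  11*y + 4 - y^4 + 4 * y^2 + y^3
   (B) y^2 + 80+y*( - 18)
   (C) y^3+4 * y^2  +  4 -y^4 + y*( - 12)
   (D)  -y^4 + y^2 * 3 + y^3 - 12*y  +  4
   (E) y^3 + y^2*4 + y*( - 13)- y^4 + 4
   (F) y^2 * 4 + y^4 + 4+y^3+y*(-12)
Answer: C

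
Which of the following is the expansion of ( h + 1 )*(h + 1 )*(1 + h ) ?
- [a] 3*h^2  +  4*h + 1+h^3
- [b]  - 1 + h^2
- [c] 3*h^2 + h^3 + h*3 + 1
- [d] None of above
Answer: c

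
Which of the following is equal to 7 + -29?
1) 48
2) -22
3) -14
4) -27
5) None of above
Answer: 2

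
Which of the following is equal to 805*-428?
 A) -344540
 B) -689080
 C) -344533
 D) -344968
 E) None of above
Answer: A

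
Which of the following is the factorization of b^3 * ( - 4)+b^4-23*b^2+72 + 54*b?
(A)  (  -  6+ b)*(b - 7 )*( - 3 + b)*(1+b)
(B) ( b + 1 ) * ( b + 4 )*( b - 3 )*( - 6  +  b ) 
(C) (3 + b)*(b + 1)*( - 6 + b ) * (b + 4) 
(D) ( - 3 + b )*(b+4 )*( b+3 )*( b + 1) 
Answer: B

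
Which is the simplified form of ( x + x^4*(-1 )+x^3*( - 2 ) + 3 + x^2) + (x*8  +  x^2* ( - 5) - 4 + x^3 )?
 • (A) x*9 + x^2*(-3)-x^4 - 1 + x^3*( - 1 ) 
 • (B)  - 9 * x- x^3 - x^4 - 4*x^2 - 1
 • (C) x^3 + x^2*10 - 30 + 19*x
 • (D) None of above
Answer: D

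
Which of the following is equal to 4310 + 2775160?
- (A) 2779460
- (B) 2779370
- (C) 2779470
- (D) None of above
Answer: C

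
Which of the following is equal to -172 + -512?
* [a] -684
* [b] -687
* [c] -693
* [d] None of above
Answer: a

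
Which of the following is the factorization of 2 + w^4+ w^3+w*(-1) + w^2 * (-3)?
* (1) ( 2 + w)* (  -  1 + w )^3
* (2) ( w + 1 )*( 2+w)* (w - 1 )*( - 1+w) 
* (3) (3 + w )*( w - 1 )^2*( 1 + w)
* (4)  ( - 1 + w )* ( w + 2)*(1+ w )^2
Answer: 2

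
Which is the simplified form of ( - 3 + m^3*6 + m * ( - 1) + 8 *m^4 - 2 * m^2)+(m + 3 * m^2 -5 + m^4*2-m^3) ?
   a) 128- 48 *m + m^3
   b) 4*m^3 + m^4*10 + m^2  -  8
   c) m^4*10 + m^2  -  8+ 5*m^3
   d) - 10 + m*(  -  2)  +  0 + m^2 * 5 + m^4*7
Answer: c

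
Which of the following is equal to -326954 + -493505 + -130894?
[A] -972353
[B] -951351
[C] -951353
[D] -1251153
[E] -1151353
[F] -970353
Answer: C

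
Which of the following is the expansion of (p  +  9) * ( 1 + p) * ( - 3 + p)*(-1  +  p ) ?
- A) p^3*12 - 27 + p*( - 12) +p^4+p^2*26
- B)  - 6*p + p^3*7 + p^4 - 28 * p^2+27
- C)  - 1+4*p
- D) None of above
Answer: D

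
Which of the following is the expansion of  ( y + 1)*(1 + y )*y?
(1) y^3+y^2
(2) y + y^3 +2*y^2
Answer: 2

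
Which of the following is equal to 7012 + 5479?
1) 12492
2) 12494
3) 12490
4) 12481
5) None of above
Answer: 5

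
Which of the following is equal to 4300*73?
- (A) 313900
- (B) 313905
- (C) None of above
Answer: A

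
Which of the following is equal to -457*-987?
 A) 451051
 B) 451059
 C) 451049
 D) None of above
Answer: B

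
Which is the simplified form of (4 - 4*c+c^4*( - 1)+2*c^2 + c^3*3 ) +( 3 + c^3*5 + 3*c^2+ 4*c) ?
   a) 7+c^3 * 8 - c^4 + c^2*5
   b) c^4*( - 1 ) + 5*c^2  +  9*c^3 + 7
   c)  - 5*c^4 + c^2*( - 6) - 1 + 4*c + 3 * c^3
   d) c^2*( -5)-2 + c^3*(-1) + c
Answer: a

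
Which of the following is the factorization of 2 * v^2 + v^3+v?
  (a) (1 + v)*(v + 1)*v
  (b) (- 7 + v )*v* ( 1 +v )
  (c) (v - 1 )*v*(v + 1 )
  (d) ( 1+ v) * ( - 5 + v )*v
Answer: a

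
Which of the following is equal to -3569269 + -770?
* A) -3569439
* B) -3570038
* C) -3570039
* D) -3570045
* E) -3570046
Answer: C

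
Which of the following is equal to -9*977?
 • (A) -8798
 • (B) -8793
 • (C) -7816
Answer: B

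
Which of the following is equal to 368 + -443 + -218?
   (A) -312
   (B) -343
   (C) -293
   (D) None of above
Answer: C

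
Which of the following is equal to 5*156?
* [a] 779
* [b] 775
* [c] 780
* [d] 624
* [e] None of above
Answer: c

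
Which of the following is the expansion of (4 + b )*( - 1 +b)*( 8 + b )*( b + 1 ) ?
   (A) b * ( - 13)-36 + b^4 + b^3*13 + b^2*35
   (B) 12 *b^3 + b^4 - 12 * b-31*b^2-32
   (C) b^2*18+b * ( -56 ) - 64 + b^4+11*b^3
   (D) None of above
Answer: D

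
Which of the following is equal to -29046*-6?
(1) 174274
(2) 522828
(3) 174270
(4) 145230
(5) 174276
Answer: 5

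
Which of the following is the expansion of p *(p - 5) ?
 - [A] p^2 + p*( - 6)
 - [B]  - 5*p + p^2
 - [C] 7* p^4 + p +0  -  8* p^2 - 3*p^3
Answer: B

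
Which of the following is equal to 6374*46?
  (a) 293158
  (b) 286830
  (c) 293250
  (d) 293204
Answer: d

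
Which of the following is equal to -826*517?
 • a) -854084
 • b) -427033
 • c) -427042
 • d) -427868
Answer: c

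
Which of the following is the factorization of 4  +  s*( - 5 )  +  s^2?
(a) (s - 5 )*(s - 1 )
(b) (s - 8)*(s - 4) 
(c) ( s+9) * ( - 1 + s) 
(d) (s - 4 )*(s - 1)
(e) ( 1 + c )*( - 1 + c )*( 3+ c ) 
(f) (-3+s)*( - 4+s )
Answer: d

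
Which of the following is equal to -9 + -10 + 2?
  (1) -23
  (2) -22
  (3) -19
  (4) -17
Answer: 4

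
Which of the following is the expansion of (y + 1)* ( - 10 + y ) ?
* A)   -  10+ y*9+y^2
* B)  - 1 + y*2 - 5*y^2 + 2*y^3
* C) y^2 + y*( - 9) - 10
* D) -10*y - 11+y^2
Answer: C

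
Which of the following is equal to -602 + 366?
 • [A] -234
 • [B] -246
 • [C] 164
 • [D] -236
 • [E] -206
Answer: D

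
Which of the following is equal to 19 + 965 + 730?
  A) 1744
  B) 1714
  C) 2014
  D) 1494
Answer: B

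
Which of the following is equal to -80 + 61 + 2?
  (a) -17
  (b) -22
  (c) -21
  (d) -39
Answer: a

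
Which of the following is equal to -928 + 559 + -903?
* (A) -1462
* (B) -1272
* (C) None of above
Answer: B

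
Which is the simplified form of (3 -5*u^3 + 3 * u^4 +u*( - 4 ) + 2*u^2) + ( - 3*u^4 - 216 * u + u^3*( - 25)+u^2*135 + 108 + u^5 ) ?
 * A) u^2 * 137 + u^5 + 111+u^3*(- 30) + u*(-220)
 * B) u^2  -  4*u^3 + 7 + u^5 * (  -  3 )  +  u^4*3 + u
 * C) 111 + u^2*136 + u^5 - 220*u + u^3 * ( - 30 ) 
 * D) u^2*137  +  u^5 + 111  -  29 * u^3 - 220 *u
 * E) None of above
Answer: A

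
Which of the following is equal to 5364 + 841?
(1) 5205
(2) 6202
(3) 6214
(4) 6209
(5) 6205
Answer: 5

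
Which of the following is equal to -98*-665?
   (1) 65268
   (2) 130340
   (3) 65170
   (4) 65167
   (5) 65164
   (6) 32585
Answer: 3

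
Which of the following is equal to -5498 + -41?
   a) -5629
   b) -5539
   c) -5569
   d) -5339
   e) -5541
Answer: b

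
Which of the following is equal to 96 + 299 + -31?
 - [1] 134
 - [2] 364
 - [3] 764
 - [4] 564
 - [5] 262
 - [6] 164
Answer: 2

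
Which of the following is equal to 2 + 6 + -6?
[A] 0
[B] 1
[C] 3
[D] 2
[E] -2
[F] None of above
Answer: D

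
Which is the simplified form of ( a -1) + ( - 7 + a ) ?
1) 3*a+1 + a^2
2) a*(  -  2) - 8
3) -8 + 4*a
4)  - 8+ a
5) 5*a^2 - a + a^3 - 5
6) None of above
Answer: 6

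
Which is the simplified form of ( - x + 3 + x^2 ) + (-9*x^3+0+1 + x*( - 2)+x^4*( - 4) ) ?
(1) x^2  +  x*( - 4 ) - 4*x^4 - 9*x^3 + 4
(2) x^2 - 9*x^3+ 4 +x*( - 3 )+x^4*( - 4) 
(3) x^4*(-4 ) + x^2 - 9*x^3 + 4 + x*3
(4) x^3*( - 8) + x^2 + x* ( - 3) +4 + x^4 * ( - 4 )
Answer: 2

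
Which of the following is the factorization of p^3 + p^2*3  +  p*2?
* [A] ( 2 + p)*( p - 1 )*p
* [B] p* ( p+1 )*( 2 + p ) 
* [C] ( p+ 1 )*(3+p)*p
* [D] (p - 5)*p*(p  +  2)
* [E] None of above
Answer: B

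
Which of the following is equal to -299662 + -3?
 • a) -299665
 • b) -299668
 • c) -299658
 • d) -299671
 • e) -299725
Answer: a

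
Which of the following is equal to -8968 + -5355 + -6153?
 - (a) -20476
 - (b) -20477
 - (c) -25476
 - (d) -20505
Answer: a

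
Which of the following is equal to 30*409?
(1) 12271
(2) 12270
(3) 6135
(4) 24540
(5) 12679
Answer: 2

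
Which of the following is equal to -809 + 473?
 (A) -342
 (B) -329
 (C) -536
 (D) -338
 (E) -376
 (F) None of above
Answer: F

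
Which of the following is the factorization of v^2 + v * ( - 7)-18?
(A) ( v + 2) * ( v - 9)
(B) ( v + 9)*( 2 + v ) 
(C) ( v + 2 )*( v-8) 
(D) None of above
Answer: A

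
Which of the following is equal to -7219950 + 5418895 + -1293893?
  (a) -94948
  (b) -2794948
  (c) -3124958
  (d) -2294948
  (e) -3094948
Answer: e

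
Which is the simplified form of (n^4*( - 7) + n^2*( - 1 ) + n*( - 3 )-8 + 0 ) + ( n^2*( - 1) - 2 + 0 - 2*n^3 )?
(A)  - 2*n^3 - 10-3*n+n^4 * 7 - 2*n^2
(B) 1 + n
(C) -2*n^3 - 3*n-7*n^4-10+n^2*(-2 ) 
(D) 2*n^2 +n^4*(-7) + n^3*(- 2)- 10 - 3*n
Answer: C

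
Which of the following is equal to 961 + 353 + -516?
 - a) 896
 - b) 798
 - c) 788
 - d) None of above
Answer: b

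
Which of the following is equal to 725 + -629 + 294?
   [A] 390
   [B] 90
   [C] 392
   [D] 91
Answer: A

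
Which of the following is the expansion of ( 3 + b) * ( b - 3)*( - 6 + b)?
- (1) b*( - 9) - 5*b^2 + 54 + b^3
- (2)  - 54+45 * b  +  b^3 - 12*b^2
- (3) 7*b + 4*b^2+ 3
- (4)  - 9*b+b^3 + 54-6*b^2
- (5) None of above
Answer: 4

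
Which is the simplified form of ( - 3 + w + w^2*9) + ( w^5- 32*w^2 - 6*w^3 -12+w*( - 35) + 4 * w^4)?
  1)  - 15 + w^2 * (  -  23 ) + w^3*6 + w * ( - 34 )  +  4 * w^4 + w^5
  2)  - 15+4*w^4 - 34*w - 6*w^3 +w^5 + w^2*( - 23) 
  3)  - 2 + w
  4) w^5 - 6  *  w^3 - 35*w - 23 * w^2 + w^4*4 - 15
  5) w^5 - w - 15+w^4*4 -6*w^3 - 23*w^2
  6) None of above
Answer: 2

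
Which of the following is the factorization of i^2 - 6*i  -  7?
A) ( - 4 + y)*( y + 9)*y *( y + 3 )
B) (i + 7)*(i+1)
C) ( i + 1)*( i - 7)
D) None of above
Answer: C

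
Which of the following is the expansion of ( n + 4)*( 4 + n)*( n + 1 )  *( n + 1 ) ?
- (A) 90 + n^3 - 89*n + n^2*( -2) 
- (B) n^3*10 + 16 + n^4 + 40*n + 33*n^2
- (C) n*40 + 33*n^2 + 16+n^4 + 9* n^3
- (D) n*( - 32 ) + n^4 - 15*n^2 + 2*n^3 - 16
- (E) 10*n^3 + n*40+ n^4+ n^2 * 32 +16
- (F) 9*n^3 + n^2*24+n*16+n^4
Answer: B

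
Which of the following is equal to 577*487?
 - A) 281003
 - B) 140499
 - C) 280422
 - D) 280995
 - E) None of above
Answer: E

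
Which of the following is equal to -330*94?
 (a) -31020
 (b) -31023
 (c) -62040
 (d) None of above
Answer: a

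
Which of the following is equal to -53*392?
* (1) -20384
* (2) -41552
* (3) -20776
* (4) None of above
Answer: 3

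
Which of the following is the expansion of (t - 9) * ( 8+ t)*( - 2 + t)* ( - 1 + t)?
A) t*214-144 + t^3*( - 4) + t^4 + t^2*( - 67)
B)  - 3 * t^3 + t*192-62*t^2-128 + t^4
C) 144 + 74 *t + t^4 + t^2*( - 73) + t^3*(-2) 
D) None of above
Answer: A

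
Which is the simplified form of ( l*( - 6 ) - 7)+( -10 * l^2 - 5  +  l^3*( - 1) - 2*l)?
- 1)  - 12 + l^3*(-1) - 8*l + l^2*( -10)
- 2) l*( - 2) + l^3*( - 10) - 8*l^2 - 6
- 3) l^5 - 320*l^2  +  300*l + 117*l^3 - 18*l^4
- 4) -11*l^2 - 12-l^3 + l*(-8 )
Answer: 1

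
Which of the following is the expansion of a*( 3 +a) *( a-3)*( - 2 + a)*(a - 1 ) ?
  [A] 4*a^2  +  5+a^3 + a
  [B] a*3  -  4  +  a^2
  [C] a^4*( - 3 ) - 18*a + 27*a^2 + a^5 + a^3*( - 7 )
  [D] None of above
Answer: C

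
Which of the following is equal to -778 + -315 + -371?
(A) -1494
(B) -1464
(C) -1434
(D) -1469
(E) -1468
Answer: B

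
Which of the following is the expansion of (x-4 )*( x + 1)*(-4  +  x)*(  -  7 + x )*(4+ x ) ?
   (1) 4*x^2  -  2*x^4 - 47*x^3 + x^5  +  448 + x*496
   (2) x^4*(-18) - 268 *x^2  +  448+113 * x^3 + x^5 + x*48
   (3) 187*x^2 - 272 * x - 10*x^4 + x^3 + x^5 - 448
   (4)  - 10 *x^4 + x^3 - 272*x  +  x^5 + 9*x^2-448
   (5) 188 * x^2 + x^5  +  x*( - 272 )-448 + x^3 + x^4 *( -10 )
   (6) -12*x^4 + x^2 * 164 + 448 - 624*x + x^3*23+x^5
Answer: 5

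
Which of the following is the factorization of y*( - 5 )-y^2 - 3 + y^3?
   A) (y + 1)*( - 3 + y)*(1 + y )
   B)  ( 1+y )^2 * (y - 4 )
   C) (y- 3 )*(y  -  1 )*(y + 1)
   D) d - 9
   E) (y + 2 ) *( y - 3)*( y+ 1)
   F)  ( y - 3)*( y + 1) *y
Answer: A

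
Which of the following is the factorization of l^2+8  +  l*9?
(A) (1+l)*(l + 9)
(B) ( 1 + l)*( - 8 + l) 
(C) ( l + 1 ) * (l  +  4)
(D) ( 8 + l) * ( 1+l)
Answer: D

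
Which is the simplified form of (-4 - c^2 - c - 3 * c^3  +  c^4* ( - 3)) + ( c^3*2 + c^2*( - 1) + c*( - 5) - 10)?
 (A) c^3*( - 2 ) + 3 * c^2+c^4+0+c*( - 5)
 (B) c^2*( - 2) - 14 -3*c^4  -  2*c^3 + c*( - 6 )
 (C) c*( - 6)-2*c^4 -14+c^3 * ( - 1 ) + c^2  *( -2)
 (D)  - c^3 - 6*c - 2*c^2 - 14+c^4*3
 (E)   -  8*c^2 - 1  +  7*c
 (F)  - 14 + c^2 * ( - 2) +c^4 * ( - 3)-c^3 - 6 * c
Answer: F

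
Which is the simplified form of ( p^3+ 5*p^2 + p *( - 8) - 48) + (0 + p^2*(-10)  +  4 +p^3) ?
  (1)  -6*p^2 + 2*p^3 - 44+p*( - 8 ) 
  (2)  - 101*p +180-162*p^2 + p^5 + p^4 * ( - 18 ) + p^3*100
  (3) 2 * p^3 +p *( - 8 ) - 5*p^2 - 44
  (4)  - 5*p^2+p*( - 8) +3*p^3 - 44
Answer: 3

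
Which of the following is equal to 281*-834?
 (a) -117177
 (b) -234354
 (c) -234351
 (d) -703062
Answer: b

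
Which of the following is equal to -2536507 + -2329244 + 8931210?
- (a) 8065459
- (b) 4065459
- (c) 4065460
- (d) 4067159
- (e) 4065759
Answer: b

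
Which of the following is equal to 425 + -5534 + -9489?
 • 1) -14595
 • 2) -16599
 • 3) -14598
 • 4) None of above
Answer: 3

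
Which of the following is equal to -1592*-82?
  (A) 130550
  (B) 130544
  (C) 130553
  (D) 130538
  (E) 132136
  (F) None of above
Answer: B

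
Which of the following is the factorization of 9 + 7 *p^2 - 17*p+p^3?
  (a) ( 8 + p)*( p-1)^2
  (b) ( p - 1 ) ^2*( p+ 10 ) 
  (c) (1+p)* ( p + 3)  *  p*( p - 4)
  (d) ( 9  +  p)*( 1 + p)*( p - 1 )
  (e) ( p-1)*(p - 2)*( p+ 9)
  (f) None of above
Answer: f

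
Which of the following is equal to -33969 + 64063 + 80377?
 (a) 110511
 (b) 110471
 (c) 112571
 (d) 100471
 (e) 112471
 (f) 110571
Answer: b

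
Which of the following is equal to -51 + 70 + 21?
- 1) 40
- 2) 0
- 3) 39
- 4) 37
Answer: 1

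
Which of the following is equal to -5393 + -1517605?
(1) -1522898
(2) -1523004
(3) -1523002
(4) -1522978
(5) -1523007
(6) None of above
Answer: 6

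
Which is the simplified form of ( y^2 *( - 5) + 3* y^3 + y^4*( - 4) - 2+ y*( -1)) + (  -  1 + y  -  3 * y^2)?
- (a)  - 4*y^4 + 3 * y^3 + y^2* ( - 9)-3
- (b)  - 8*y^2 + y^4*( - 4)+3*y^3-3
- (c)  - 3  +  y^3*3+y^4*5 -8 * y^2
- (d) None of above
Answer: b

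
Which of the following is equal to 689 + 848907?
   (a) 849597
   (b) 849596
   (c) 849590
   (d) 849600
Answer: b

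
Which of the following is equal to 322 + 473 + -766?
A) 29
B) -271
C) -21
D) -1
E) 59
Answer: A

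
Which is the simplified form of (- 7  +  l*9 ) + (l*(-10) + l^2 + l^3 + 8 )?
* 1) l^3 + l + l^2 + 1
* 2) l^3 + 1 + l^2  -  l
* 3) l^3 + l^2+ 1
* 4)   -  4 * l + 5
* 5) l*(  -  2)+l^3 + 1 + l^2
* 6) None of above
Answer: 2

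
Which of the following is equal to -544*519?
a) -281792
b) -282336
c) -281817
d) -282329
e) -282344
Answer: b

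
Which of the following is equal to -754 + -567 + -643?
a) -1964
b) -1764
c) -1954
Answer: a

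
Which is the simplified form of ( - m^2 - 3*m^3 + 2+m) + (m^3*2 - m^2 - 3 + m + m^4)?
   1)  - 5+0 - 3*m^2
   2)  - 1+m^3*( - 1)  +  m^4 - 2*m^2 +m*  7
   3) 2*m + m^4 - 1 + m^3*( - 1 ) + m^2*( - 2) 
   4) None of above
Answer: 3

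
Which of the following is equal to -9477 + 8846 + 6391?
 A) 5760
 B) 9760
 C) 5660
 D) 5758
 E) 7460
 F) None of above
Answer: A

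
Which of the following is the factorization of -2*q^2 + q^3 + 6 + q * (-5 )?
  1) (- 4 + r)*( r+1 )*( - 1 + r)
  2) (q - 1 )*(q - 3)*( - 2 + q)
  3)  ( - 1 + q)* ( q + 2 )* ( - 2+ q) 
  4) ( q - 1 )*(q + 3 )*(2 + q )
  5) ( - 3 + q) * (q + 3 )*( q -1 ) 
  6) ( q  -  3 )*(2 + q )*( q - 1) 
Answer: 6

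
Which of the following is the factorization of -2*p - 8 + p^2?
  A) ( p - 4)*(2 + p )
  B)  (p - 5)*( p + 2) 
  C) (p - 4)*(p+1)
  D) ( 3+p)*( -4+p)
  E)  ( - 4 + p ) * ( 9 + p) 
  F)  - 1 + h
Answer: A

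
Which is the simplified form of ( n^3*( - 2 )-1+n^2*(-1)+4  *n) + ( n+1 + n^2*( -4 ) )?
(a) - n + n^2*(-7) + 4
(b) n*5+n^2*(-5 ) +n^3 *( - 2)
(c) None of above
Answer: b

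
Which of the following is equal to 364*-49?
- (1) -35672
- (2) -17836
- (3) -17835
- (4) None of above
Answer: 2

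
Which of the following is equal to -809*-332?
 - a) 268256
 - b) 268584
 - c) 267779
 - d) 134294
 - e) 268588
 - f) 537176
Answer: e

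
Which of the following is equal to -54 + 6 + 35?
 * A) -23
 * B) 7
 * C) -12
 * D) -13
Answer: D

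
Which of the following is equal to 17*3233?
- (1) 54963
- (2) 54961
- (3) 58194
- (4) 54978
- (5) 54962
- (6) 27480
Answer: 2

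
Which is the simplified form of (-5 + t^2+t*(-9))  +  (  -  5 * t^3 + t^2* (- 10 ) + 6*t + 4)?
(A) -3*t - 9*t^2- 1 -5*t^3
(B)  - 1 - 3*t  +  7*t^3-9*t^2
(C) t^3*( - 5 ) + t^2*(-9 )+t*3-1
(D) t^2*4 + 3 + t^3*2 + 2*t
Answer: A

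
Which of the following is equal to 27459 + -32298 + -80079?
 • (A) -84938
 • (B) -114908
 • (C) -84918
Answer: C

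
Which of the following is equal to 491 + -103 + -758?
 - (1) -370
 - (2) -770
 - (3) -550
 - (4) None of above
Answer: 1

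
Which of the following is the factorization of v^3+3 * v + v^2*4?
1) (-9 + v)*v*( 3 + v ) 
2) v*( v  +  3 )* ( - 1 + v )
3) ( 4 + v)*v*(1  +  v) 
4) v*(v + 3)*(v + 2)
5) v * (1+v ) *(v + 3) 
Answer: 5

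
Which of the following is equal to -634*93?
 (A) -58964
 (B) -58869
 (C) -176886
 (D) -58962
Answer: D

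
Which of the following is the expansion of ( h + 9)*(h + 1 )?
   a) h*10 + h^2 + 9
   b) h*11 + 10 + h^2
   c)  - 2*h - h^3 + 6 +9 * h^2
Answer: a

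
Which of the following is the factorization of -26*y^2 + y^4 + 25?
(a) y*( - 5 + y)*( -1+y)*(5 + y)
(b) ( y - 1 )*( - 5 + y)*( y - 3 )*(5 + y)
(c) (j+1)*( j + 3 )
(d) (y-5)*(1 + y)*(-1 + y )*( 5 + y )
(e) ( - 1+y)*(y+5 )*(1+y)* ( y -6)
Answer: d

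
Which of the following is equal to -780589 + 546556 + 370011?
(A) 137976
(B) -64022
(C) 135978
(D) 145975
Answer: C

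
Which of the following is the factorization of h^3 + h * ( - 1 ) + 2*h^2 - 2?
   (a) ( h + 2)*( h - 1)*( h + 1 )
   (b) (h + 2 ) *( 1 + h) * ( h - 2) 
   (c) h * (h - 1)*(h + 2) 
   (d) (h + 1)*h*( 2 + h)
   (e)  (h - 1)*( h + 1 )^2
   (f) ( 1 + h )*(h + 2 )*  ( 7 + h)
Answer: a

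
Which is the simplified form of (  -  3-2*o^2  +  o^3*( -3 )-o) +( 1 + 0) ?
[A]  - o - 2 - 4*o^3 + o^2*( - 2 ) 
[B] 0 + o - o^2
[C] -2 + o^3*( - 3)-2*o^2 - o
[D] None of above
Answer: C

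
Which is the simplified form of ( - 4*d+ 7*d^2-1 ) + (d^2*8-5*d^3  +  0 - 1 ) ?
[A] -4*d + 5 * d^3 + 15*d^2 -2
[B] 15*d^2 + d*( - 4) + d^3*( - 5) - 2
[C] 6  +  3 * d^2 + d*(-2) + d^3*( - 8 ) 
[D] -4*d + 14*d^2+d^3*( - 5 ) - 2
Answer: B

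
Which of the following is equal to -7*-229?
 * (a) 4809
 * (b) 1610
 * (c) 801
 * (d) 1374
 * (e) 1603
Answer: e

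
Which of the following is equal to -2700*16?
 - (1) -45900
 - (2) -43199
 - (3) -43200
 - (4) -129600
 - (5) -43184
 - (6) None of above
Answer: 3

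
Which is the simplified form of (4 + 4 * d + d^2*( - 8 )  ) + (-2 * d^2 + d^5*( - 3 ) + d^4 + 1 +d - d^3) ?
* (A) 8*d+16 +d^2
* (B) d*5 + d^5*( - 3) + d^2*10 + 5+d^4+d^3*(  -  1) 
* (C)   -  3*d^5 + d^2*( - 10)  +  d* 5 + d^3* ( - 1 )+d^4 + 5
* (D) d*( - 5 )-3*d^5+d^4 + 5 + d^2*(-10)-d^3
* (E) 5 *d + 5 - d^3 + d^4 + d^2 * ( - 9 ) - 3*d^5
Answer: C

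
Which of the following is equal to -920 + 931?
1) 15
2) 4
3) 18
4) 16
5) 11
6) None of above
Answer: 5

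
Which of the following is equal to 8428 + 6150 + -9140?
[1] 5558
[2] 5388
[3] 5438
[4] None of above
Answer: 3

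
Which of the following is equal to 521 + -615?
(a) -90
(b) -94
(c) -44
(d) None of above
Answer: b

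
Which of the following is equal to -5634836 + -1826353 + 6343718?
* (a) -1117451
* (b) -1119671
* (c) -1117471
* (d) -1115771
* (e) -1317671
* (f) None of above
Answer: c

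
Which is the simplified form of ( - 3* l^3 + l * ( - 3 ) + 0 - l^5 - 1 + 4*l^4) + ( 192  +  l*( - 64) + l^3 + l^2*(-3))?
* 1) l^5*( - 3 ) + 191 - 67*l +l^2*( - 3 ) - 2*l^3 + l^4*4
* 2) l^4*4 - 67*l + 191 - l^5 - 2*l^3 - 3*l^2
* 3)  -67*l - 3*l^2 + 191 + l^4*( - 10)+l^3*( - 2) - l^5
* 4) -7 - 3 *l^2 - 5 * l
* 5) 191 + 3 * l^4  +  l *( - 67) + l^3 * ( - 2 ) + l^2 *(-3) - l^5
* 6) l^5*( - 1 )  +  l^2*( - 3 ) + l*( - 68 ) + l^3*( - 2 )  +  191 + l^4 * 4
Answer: 2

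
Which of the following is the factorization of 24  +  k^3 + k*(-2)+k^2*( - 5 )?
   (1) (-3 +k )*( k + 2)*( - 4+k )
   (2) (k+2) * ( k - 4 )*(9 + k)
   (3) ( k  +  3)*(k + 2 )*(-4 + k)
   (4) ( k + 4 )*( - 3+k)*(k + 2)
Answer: 1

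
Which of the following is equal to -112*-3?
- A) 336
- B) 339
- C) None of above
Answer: A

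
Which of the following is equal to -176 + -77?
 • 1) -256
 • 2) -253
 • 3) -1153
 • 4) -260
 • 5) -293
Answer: 2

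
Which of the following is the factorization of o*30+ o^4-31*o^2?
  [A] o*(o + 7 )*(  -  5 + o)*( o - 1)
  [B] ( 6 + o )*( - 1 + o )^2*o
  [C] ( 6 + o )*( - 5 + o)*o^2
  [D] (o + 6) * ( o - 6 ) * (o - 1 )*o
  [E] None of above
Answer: E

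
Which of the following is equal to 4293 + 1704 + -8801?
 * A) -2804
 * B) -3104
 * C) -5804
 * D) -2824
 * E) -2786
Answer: A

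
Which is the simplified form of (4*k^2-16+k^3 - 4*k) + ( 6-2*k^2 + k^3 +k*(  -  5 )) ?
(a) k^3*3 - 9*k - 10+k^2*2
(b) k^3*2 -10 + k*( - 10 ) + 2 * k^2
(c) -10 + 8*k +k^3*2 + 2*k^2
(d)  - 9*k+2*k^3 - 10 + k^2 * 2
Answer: d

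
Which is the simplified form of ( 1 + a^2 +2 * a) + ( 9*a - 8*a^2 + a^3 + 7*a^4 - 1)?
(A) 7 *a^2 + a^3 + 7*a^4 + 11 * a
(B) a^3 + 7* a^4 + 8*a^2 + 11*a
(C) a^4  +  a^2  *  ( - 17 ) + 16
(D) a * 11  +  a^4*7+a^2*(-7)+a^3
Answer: D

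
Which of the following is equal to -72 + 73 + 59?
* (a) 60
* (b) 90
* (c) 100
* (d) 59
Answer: a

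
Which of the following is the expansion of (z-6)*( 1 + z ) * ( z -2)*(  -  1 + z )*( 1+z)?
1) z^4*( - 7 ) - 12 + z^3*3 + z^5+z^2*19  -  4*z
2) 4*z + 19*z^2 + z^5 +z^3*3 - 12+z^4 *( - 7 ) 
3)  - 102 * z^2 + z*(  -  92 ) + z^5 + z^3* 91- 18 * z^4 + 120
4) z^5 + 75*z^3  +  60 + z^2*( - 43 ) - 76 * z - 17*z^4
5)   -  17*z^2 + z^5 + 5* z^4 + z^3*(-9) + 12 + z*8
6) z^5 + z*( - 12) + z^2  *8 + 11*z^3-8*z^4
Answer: 1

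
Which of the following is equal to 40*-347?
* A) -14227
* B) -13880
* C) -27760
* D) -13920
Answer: B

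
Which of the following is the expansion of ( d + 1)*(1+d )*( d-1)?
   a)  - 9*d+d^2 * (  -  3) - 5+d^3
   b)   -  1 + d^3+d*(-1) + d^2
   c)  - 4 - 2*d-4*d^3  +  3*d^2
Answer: b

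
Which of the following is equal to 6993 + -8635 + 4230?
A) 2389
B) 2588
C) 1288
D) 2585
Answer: B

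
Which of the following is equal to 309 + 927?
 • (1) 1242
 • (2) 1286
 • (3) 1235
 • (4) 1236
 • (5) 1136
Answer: 4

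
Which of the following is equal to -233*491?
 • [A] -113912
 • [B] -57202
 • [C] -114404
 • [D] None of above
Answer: D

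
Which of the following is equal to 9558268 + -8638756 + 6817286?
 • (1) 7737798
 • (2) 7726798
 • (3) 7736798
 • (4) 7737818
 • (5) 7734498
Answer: 3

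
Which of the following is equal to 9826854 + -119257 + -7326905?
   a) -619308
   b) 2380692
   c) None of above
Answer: b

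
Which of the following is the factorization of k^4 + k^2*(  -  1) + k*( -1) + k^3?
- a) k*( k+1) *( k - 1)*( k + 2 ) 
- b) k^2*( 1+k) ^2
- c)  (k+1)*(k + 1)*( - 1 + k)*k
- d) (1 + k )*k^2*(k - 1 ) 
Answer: c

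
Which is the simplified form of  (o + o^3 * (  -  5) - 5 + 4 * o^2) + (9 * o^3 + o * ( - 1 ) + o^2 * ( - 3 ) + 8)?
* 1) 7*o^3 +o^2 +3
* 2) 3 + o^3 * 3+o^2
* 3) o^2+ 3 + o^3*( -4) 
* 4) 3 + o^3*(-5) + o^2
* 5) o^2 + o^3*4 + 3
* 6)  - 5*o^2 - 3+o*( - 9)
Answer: 5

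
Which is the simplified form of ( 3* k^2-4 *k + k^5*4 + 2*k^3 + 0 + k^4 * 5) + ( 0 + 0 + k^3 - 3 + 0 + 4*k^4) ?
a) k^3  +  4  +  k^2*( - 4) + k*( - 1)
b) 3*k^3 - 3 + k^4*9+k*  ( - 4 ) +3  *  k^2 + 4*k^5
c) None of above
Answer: b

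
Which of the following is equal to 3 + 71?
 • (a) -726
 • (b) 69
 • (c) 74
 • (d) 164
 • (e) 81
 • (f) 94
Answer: c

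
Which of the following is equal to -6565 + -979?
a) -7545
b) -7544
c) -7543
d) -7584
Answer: b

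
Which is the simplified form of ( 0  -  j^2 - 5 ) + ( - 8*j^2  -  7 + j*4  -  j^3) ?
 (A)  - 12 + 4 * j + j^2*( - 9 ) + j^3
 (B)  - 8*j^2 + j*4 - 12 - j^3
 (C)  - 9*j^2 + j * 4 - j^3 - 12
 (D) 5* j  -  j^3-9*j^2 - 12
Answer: C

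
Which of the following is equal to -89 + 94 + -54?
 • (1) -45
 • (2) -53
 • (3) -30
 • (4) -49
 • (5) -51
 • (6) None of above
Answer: 4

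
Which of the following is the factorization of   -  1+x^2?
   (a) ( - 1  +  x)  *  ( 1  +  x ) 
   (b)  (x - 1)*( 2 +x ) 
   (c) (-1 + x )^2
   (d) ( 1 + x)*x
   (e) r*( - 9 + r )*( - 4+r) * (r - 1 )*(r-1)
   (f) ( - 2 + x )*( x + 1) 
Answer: a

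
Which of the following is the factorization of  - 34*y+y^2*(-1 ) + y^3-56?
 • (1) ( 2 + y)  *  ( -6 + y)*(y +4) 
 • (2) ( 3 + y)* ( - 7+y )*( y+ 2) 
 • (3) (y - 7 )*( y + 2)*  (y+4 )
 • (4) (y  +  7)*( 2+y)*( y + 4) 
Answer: 3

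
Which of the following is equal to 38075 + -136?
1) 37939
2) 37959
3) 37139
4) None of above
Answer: 1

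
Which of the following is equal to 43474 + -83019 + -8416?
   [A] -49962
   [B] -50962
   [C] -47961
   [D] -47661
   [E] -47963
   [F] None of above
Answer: C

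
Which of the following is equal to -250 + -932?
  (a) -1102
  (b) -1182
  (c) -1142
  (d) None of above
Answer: b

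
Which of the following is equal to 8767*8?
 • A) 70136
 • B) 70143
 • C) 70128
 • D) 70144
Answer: A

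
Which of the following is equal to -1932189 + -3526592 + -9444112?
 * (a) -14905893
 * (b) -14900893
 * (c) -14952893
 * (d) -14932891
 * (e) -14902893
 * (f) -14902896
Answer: e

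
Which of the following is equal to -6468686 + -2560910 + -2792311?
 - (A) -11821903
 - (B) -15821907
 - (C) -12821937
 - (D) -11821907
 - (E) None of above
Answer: D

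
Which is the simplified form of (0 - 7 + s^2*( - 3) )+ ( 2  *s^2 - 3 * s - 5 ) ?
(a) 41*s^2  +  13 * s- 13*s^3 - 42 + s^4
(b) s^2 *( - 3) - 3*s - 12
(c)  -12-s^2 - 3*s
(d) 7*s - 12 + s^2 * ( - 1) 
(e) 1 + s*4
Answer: c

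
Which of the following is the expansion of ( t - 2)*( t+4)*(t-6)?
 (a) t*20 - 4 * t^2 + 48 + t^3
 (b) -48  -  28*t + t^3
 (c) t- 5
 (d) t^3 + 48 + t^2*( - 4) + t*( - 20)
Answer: d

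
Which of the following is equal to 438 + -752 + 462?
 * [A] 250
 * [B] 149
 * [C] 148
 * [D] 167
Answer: C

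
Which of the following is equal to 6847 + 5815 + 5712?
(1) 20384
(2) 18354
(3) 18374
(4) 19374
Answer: 3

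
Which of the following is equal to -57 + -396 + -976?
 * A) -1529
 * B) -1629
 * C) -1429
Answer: C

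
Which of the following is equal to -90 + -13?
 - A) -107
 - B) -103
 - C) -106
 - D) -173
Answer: B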